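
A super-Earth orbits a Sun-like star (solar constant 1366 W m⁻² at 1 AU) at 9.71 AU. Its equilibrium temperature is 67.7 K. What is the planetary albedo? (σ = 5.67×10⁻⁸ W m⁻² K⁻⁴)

A ≈ 0.67

Flux at 9.71 AU: S = 1366/9.71² = 14.5 W m⁻².
From T_eq⁴ = S(1−A)/(4σ): 1−A = 4σT_eq⁴/S.
1−A = 4 × 5.67×10⁻⁸ × (67.7)⁴ / 14.5 = 0.329.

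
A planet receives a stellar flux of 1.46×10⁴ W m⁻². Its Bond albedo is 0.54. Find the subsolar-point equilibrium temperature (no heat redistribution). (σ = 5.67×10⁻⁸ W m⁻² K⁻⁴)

At the subsolar point the surface absorbs S(1−A) and emits σT⁴ per unit area — no factor of 4, since only the local patch is in balance.
T = [1.46×10⁴ × 0.46 / 5.67×10⁻⁸]^(1/4) = (1.18×10¹¹)^(1/4) = 587 K.

T_ss ≈ 587 K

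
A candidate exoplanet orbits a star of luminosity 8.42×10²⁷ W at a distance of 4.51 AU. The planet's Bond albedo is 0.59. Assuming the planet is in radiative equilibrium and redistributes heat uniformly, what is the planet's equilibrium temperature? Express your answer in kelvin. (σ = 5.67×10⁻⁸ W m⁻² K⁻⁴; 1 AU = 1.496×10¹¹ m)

d = 4.51 AU = 6.75×10¹¹ m.
Flux: S = L/(4πd²) = 8.42×10²⁷/(4π×(6.75×10¹¹)²) = 1470 W m⁻².
Energy balance: absorbed = emitted ⇒ πR²·S(1−A) = 4πR²·σT_eq⁴, so T_eq⁴ = S(1−A)/(4σ).
T_eq = [1470 × 0.41 / (4 × 5.67×10⁻⁸)]^(1/4) = (2.66×10⁹)^(1/4) = 227 K.

T_eq ≈ 227 K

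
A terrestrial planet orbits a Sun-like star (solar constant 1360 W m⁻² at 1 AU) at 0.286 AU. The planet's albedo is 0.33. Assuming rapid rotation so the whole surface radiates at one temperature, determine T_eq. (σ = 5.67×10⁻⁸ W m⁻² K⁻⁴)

Flux at 0.286 AU: S = 1360/0.286² = 1.66×10⁴ W m⁻².
Energy balance: absorbed = emitted ⇒ πR²·S(1−A) = 4πR²·σT_eq⁴, so T_eq⁴ = S(1−A)/(4σ).
T_eq = [1.66×10⁴ × 0.67 / (4 × 5.67×10⁻⁸)]^(1/4) = (4.91×10¹⁰)^(1/4) = 471 K.

T_eq ≈ 471 K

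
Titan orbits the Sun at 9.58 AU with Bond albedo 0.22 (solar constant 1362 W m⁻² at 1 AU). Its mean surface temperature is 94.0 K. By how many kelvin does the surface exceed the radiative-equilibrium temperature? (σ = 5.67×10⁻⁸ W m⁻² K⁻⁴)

ΔT ≈ 9.5 K

S = 1362/9.58² = 14.84 W m⁻².
T_eq = [S(1−A)/(4σ)]^(1/4) = [14.84×0.78/(4×5.67×10⁻⁸)]^(1/4) = 84.5 K.
ΔT = T_surf − T_eq = 94 − 84.5.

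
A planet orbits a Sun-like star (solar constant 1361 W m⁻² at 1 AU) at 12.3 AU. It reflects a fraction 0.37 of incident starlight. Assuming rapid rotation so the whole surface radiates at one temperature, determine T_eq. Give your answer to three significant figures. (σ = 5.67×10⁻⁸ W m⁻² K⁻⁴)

T_eq ≈ 70.7 K

Flux at 12.3 AU: S = 1361/12.3² = 9.00 W m⁻².
Energy balance: absorbed = emitted ⇒ πR²·S(1−A) = 4πR²·σT_eq⁴, so T_eq⁴ = S(1−A)/(4σ).
T_eq = [9.00 × 0.63 / (4 × 5.67×10⁻⁸)]^(1/4) = (2.50×10⁷)^(1/4) = 70.7 K.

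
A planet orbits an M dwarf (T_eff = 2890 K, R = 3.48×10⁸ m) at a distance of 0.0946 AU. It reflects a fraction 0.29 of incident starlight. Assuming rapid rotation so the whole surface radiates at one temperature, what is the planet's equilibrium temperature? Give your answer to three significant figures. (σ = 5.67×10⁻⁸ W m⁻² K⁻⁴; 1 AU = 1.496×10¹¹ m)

d = 0.0946 AU = 1.42×10¹⁰ m.
L = 4πR_⋆²σT_⋆⁴ = 4π(3.48×10⁸)² × 5.67×10⁻⁸ × (2890)⁴ = 6.02×10²⁴ W.
S = L/(4πd²) = 2390 W m⁻².
Energy balance: absorbed = emitted ⇒ πR²·S(1−A) = 4πR²·σT_eq⁴, so T_eq⁴ = S(1−A)/(4σ).
T_eq = [2390 × 0.71 / (4 × 5.67×10⁻⁸)]^(1/4) = (7.49×10⁹)^(1/4) = 294 K.

T_eq ≈ 294 K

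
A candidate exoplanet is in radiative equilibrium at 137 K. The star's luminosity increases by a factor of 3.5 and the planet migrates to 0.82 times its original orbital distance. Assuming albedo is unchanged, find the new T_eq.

T_eq ∝ L^(1/4) · d^(−1/2).
T′ = 137 × 3.5^(1/4) / 0.82^(1/2) = 207 K.

T_eq ≈ 207 K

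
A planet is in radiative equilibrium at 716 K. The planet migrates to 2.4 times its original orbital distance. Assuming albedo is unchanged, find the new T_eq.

T_eq ∝ L^(1/4) · d^(−1/2).
T′ = 716 / 2.4^(1/2) = 462 K.

T_eq ≈ 462 K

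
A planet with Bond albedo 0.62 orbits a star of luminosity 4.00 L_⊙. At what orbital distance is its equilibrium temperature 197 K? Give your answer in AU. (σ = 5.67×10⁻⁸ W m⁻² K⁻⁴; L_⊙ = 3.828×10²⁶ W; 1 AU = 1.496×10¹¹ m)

L = 4.00 × 3.828×10²⁶ = 1.53×10²⁷ W.
From T_eq⁴ = L(1−A)/(16πσd²): d = √[L(1−A)/(16πσT_eq⁴)].
d = √[1.53×10²⁷ × 0.38 / (16π × 5.67×10⁻⁸ × (197)⁴)] = 3.68×10¹¹ m = 2.46 AU.

d ≈ 2.46 AU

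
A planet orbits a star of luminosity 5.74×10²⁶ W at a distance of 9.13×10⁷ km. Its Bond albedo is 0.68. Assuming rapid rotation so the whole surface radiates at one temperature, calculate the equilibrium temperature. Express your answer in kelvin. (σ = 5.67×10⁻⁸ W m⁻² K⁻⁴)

d = 9.13×10⁷ km = 9.13×10¹⁰ m.
Flux: S = L/(4πd²) = 5.74×10²⁶/(4π×(9.13×10¹⁰)²) = 5480 W m⁻².
Energy balance: absorbed = emitted ⇒ πR²·S(1−A) = 4πR²·σT_eq⁴, so T_eq⁴ = S(1−A)/(4σ).
T_eq = [5480 × 0.32 / (4 × 5.67×10⁻⁸)]^(1/4) = (7.73×10⁹)^(1/4) = 297 K.

T_eq ≈ 297 K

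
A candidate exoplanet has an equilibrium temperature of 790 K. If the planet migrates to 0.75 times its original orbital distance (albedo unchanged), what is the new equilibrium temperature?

T_eq ∝ L^(1/4) · d^(−1/2).
T′ = 790 / 0.75^(1/2) = 912 K.

T_eq ≈ 912 K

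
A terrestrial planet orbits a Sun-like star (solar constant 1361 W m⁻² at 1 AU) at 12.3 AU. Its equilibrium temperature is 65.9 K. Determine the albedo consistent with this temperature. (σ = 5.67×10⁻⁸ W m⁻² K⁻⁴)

Flux at 12.3 AU: S = 1361/12.3² = 9.00 W m⁻².
From T_eq⁴ = S(1−A)/(4σ): 1−A = 4σT_eq⁴/S.
1−A = 4 × 5.67×10⁻⁸ × (65.9)⁴ / 9.00 = 0.475.

A ≈ 0.52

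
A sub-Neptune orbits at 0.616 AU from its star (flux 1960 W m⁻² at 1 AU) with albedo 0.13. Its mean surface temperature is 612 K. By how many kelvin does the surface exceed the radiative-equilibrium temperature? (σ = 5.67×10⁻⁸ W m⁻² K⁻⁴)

S = 1960/0.616² = 5165 W m⁻².
T_eq = [S(1−A)/(4σ)]^(1/4) = [5165×0.87/(4×5.67×10⁻⁸)]^(1/4) = 375.2 K.
ΔT = T_surf − T_eq = 612 − 375.2.

ΔT ≈ 236.8 K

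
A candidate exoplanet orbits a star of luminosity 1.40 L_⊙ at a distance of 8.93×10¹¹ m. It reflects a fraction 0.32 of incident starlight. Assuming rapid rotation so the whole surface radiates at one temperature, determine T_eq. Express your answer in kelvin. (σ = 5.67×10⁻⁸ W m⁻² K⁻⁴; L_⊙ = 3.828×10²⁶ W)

T_eq ≈ 113 K

L = 1.40 × 3.828×10²⁶ = 5.36×10²⁶ W.
Flux: S = L/(4πd²) = 5.36×10²⁶/(4π×(8.93×10¹¹)²) = 53.5 W m⁻².
Energy balance: absorbed = emitted ⇒ πR²·S(1−A) = 4πR²·σT_eq⁴, so T_eq⁴ = S(1−A)/(4σ).
T_eq = [53.5 × 0.68 / (4 × 5.67×10⁻⁸)]^(1/4) = (1.60×10⁸)^(1/4) = 113 K.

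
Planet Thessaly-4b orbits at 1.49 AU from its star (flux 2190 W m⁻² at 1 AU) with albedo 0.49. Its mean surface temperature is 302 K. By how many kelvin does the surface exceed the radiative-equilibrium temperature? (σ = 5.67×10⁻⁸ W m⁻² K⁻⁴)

S = 2190/1.49² = 986.4 W m⁻².
T_eq = [S(1−A)/(4σ)]^(1/4) = [986.4×0.51/(4×5.67×10⁻⁸)]^(1/4) = 217.0 K.
ΔT = T_surf − T_eq = 302 − 217.0.

ΔT ≈ 85.0 K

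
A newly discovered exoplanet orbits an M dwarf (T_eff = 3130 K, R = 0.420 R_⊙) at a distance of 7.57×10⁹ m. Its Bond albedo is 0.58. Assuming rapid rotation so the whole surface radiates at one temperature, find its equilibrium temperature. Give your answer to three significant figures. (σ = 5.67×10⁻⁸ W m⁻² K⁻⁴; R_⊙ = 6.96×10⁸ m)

R_⋆ = 0.420 × 6.96×10⁸ = 2.92×10⁸ m.
L = 4πR_⋆²σT_⋆⁴ = 4π(2.92×10⁸)² × 5.67×10⁻⁸ × (3130)⁴ = 5.84×10²⁴ W.
S = L/(4πd²) = 8110 W m⁻².
Energy balance: absorbed = emitted ⇒ πR²·S(1−A) = 4πR²·σT_eq⁴, so T_eq⁴ = S(1−A)/(4σ).
T_eq = [8110 × 0.42 / (4 × 5.67×10⁻⁸)]^(1/4) = (1.50×10¹⁰)^(1/4) = 350 K.

T_eq ≈ 350 K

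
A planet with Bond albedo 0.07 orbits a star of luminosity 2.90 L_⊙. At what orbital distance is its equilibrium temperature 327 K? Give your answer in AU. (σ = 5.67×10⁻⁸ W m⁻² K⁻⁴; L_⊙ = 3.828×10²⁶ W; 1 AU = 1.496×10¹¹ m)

L = 2.90 × 3.828×10²⁶ = 1.11×10²⁷ W.
From T_eq⁴ = L(1−A)/(16πσd²): d = √[L(1−A)/(16πσT_eq⁴)].
d = √[1.11×10²⁷ × 0.93 / (16π × 5.67×10⁻⁸ × (327)⁴)] = 1.78×10¹¹ m = 1.19 AU.

d ≈ 1.19 AU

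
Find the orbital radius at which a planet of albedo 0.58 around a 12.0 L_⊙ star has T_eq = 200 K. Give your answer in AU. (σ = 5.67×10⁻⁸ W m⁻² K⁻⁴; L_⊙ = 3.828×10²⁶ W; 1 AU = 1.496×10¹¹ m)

d ≈ 4.35 AU

L = 12.0 × 3.828×10²⁶ = 4.59×10²⁷ W.
From T_eq⁴ = L(1−A)/(16πσd²): d = √[L(1−A)/(16πσT_eq⁴)].
d = √[4.59×10²⁷ × 0.42 / (16π × 5.67×10⁻⁸ × (200)⁴)] = 6.50×10¹¹ m = 4.35 AU.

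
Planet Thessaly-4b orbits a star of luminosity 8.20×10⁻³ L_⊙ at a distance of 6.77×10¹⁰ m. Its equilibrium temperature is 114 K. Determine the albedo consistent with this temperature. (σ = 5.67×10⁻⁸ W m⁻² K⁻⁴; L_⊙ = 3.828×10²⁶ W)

A ≈ 0.30

L = 8.20×10⁻³ × 3.828×10²⁶ = 3.14×10²⁴ W.
Flux: S = L/(4πd²) = 3.14×10²⁴/(4π×(6.77×10¹⁰)²) = 54.5 W m⁻².
From T_eq⁴ = S(1−A)/(4σ): 1−A = 4σT_eq⁴/S.
1−A = 4 × 5.67×10⁻⁸ × (114)⁴ / 54.5 = 0.703.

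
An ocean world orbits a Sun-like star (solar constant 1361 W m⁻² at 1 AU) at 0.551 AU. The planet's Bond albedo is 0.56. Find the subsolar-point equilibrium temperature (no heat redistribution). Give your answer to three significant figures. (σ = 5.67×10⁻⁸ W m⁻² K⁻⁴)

Flux at 0.551 AU: S = 1361/0.551² = 4480 W m⁻².
At the subsolar point the surface absorbs S(1−A) and emits σT⁴ per unit area — no factor of 4, since only the local patch is in balance.
T = [4480 × 0.44 / 5.67×10⁻⁸]^(1/4) = (3.48×10¹⁰)^(1/4) = 432 K.

T_ss ≈ 432 K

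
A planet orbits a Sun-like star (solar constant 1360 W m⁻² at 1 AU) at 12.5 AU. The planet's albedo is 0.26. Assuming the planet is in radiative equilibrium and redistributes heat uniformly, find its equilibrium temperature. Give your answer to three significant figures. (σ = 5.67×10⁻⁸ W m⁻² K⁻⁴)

Flux at 12.5 AU: S = 1360/12.5² = 8.70 W m⁻².
Energy balance: absorbed = emitted ⇒ πR²·S(1−A) = 4πR²·σT_eq⁴, so T_eq⁴ = S(1−A)/(4σ).
T_eq = [8.70 × 0.74 / (4 × 5.67×10⁻⁸)]^(1/4) = (2.84×10⁷)^(1/4) = 73.0 K.

T_eq ≈ 73.0 K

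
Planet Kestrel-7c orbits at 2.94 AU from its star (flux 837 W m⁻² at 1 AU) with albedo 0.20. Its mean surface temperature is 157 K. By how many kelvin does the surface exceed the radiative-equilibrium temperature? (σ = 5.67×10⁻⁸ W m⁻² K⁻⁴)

S = 837/2.94² = 96.83 W m⁻².
T_eq = [S(1−A)/(4σ)]^(1/4) = [96.83×0.80/(4×5.67×10⁻⁸)]^(1/4) = 135.9 K.
ΔT = T_surf − T_eq = 157 − 135.9.

ΔT ≈ 21.1 K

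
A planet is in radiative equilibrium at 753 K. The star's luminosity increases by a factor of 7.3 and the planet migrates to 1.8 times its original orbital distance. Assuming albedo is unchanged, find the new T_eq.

T_eq ≈ 923 K

T_eq ∝ L^(1/4) · d^(−1/2).
T′ = 753 × 7.3^(1/4) / 1.8^(1/2) = 923 K.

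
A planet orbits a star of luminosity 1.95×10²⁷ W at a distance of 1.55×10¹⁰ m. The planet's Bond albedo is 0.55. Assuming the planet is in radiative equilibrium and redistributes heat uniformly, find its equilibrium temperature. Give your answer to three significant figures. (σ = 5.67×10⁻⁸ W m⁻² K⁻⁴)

T_eq ≈ 1060 K

Flux: S = L/(4πd²) = 1.95×10²⁷/(4π×(1.55×10¹⁰)²) = 6.46×10⁵ W m⁻².
Energy balance: absorbed = emitted ⇒ πR²·S(1−A) = 4πR²·σT_eq⁴, so T_eq⁴ = S(1−A)/(4σ).
T_eq = [6.46×10⁵ × 0.45 / (4 × 5.67×10⁻⁸)]^(1/4) = (1.28×10¹²)^(1/4) = 1060 K.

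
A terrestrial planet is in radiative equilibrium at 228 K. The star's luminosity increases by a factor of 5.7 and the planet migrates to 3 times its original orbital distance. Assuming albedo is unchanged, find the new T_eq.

T_eq ∝ L^(1/4) · d^(−1/2).
T′ = 228 × 5.7^(1/4) / 3^(1/2) = 203 K.

T_eq ≈ 203 K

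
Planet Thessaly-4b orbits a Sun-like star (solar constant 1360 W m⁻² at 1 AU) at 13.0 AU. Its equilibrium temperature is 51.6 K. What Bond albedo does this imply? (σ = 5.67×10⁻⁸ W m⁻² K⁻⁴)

Flux at 13.0 AU: S = 1360/13.0² = 8.05 W m⁻².
From T_eq⁴ = S(1−A)/(4σ): 1−A = 4σT_eq⁴/S.
1−A = 4 × 5.67×10⁻⁸ × (51.6)⁴ / 8.05 = 0.200.

A ≈ 0.80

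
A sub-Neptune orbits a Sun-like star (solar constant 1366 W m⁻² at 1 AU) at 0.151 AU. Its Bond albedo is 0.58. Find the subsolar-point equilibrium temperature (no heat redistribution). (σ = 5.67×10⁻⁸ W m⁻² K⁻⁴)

T_ss ≈ 816 K

Flux at 0.151 AU: S = 1366/0.151² = 5.99×10⁴ W m⁻².
At the subsolar point the surface absorbs S(1−A) and emits σT⁴ per unit area — no factor of 4, since only the local patch is in balance.
T = [5.99×10⁴ × 0.42 / 5.67×10⁻⁸]^(1/4) = (4.44×10¹¹)^(1/4) = 816 K.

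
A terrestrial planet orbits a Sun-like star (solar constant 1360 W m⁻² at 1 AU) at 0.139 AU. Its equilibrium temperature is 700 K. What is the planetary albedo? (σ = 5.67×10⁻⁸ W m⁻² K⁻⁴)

Flux at 0.139 AU: S = 1360/0.139² = 7.04×10⁴ W m⁻².
From T_eq⁴ = S(1−A)/(4σ): 1−A = 4σT_eq⁴/S.
1−A = 4 × 5.67×10⁻⁸ × (700)⁴ / 7.04×10⁴ = 0.774.

A ≈ 0.23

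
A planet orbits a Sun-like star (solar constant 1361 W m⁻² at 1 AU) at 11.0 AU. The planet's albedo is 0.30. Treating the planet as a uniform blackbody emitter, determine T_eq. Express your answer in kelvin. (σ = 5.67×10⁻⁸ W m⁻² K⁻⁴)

Flux at 11.0 AU: S = 1361/11.0² = 11.2 W m⁻².
Energy balance: absorbed = emitted ⇒ πR²·S(1−A) = 4πR²·σT_eq⁴, so T_eq⁴ = S(1−A)/(4σ).
T_eq = [11.2 × 0.70 / (4 × 5.67×10⁻⁸)]^(1/4) = (3.47×10⁷)^(1/4) = 76.8 K.

T_eq ≈ 76.8 K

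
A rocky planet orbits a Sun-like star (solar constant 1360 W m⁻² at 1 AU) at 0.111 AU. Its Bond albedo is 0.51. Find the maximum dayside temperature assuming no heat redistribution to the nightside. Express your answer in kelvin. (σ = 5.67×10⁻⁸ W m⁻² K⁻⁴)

T_ss ≈ 988 K

Flux at 0.111 AU: S = 1360/0.111² = 1.10×10⁵ W m⁻².
With no redistribution each surface element balances locally: S(1−A) = σT⁴.
T = [1.10×10⁵ × 0.49 / 5.67×10⁻⁸]^(1/4) = (9.54×10¹¹)^(1/4) = 988 K.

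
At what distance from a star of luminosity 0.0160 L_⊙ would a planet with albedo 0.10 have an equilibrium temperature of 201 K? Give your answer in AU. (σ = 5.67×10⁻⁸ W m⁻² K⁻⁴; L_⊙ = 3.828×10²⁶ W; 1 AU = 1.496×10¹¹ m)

d ≈ 0.230 AU

L = 0.0160 × 3.828×10²⁶ = 6.12×10²⁴ W.
From T_eq⁴ = L(1−A)/(16πσd²): d = √[L(1−A)/(16πσT_eq⁴)].
d = √[6.12×10²⁴ × 0.90 / (16π × 5.67×10⁻⁸ × (201)⁴)] = 3.44×10¹⁰ m = 0.230 AU.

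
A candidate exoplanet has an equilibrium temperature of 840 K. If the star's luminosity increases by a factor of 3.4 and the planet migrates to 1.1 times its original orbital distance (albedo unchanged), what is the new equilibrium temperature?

T_eq ≈ 1090 K

T_eq ∝ L^(1/4) · d^(−1/2).
T′ = 840 × 3.4^(1/4) / 1.1^(1/2) = 1090 K.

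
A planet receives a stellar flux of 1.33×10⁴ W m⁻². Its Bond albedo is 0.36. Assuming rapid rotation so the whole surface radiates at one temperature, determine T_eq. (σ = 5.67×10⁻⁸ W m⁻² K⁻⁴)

Energy balance: absorbed = emitted ⇒ πR²·S(1−A) = 4πR²·σT_eq⁴, so T_eq⁴ = S(1−A)/(4σ).
T_eq = [1.33×10⁴ × 0.64 / (4 × 5.67×10⁻⁸)]^(1/4) = (3.75×10¹⁰)^(1/4) = 440 K.

T_eq ≈ 440 K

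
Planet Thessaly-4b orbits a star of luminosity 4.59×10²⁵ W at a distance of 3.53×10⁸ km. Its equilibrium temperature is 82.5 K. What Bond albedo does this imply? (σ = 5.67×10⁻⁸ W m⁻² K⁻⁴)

A ≈ 0.64

d = 3.53×10⁸ km = 3.53×10¹¹ m.
Flux: S = L/(4πd²) = 4.59×10²⁵/(4π×(3.53×10¹¹)²) = 29.3 W m⁻².
From T_eq⁴ = S(1−A)/(4σ): 1−A = 4σT_eq⁴/S.
1−A = 4 × 5.67×10⁻⁸ × (82.5)⁴ / 29.3 = 0.358.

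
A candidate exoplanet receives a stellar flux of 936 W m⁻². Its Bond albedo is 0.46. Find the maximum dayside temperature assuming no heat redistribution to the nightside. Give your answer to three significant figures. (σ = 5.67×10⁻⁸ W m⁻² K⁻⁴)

With no redistribution each surface element balances locally: S(1−A) = σT⁴.
T = [936 × 0.54 / 5.67×10⁻⁸]^(1/4) = (8.91×10⁹)^(1/4) = 307 K.

T_ss ≈ 307 K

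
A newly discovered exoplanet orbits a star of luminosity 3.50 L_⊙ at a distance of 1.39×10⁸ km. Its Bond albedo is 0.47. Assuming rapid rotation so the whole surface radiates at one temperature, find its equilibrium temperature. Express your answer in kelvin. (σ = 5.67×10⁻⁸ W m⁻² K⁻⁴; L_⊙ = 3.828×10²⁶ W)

T_eq ≈ 337 K

d = 1.39×10⁸ km = 1.39×10¹¹ m.
L = 3.50 × 3.828×10²⁶ = 1.34×10²⁷ W.
Flux: S = L/(4πd²) = 1.34×10²⁷/(4π×(1.39×10¹¹)²) = 5520 W m⁻².
Energy balance: absorbed = emitted ⇒ πR²·S(1−A) = 4πR²·σT_eq⁴, so T_eq⁴ = S(1−A)/(4σ).
T_eq = [5520 × 0.53 / (4 × 5.67×10⁻⁸)]^(1/4) = (1.29×10¹⁰)^(1/4) = 337 K.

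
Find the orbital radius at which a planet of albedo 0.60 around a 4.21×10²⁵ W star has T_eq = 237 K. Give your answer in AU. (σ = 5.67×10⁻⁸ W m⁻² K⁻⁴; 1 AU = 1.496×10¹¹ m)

From T_eq⁴ = L(1−A)/(16πσd²): d = √[L(1−A)/(16πσT_eq⁴)].
d = √[4.21×10²⁵ × 0.40 / (16π × 5.67×10⁻⁸ × (237)⁴)] = 4.33×10¹⁰ m = 0.289 AU.

d ≈ 0.289 AU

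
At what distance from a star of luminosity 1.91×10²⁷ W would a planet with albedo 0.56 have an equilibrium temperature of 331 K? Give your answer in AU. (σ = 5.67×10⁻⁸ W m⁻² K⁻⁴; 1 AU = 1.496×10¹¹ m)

From T_eq⁴ = L(1−A)/(16πσd²): d = √[L(1−A)/(16πσT_eq⁴)].
d = √[1.91×10²⁷ × 0.44 / (16π × 5.67×10⁻⁸ × (331)⁴)] = 1.57×10¹¹ m = 1.05 AU.

d ≈ 1.05 AU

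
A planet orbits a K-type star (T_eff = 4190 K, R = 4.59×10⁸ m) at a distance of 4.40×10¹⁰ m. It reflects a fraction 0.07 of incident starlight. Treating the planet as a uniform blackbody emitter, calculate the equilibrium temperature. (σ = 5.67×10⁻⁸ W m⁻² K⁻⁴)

L = 4πR_⋆²σT_⋆⁴ = 4π(4.59×10⁸)² × 5.67×10⁻⁸ × (4190)⁴ = 4.63×10²⁵ W.
S = L/(4πd²) = 1900 W m⁻².
Energy balance: absorbed = emitted ⇒ πR²·S(1−A) = 4πR²·σT_eq⁴, so T_eq⁴ = S(1−A)/(4σ).
T_eq = [1900 × 0.93 / (4 × 5.67×10⁻⁸)]^(1/4) = (7.80×10⁹)^(1/4) = 297 K.

T_eq ≈ 297 K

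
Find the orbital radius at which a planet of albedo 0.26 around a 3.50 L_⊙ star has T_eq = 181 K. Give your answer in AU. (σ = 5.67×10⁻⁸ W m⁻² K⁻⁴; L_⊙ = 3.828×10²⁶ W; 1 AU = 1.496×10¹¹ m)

d ≈ 3.81 AU

L = 3.50 × 3.828×10²⁶ = 1.34×10²⁷ W.
From T_eq⁴ = L(1−A)/(16πσd²): d = √[L(1−A)/(16πσT_eq⁴)].
d = √[1.34×10²⁷ × 0.74 / (16π × 5.67×10⁻⁸ × (181)⁴)] = 5.69×10¹¹ m = 3.81 AU.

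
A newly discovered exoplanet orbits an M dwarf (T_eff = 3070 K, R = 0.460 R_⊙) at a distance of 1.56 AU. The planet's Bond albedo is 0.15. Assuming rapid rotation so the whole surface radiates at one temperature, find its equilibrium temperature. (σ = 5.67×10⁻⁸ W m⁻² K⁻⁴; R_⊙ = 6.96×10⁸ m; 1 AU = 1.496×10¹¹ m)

R_⋆ = 0.460 × 6.96×10⁸ = 3.20×10⁸ m.
d = 1.56 AU = 2.33×10¹¹ m.
L = 4πR_⋆²σT_⋆⁴ = 4π(3.20×10⁸)² × 5.67×10⁻⁸ × (3070)⁴ = 6.49×10²⁴ W.
S = L/(4πd²) = 9.48 W m⁻².
Energy balance: absorbed = emitted ⇒ πR²·S(1−A) = 4πR²·σT_eq⁴, so T_eq⁴ = S(1−A)/(4σ).
T_eq = [9.48 × 0.85 / (4 × 5.67×10⁻⁸)]^(1/4) = (3.55×10⁷)^(1/4) = 77.2 K.

T_eq ≈ 77.2 K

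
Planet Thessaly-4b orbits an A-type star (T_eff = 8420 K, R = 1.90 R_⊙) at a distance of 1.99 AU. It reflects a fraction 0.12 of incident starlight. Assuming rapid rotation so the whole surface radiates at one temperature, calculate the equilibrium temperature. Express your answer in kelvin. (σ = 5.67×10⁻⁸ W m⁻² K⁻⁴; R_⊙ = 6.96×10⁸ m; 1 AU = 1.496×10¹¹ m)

R_⋆ = 1.90 × 6.96×10⁸ = 1.32×10⁹ m.
d = 1.99 AU = 2.98×10¹¹ m.
L = 4πR_⋆²σT_⋆⁴ = 4π(1.32×10⁹)² × 5.67×10⁻⁸ × (8420)⁴ = 6.26×10²⁷ W.
S = L/(4πd²) = 5620 W m⁻².
Energy balance: absorbed = emitted ⇒ πR²·S(1−A) = 4πR²·σT_eq⁴, so T_eq⁴ = S(1−A)/(4σ).
T_eq = [5620 × 0.88 / (4 × 5.67×10⁻⁸)]^(1/4) = (2.18×10¹⁰)^(1/4) = 384 K.

T_eq ≈ 384 K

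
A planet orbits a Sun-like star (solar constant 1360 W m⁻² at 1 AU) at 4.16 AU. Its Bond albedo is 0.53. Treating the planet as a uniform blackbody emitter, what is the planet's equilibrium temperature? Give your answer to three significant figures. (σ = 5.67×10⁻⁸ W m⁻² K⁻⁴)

T_eq ≈ 113 K

Flux at 4.16 AU: S = 1360/4.16² = 78.6 W m⁻².
Energy balance: absorbed = emitted ⇒ πR²·S(1−A) = 4πR²·σT_eq⁴, so T_eq⁴ = S(1−A)/(4σ).
T_eq = [78.6 × 0.47 / (4 × 5.67×10⁻⁸)]^(1/4) = (1.63×10⁸)^(1/4) = 113 K.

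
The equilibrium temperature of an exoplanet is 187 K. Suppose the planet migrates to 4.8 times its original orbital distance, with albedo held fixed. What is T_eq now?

T_eq ≈ 85.4 K

T_eq ∝ L^(1/4) · d^(−1/2).
T′ = 187 / 4.8^(1/2) = 85.4 K.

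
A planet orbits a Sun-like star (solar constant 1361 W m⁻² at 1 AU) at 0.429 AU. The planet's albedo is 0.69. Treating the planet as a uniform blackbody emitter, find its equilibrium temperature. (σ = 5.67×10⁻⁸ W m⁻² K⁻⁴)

Flux at 0.429 AU: S = 1361/0.429² = 7400 W m⁻².
Energy balance: absorbed = emitted ⇒ πR²·S(1−A) = 4πR²·σT_eq⁴, so T_eq⁴ = S(1−A)/(4σ).
T_eq = [7400 × 0.31 / (4 × 5.67×10⁻⁸)]^(1/4) = (1.01×10¹⁰)^(1/4) = 317 K.

T_eq ≈ 317 K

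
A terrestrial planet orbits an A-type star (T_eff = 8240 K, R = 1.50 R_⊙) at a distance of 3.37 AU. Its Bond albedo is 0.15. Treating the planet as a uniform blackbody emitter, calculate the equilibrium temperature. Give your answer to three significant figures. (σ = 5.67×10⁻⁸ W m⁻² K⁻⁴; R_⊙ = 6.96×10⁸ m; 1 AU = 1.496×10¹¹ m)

T_eq ≈ 255 K

R_⋆ = 1.50 × 6.96×10⁸ = 1.04×10⁹ m.
d = 3.37 AU = 5.04×10¹¹ m.
L = 4πR_⋆²σT_⋆⁴ = 4π(1.04×10⁹)² × 5.67×10⁻⁸ × (8240)⁴ = 3.58×10²⁷ W.
S = L/(4πd²) = 1120 W m⁻².
Energy balance: absorbed = emitted ⇒ πR²·S(1−A) = 4πR²·σT_eq⁴, so T_eq⁴ = S(1−A)/(4σ).
T_eq = [1120 × 0.85 / (4 × 5.67×10⁻⁸)]^(1/4) = (4.20×10⁹)^(1/4) = 255 K.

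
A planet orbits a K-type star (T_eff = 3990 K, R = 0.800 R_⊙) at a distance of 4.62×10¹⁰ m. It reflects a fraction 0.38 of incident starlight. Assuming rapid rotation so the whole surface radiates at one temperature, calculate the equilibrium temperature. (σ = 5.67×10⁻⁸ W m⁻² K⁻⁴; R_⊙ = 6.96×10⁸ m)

R_⋆ = 0.800 × 6.96×10⁸ = 5.57×10⁸ m.
L = 4πR_⋆²σT_⋆⁴ = 4π(5.57×10⁸)² × 5.67×10⁻⁸ × (3990)⁴ = 5.60×10²⁵ W.
S = L/(4πd²) = 2090 W m⁻².
Energy balance: absorbed = emitted ⇒ πR²·S(1−A) = 4πR²·σT_eq⁴, so T_eq⁴ = S(1−A)/(4σ).
T_eq = [2090 × 0.62 / (4 × 5.67×10⁻⁸)]^(1/4) = (5.71×10⁹)^(1/4) = 275 K.

T_eq ≈ 275 K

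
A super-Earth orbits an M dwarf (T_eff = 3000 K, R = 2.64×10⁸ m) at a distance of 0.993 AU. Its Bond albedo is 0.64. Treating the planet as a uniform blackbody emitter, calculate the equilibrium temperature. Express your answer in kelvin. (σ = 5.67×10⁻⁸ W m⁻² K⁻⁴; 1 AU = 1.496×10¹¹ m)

T_eq ≈ 69.3 K

d = 0.993 AU = 1.49×10¹¹ m.
L = 4πR_⋆²σT_⋆⁴ = 4π(2.64×10⁸)² × 5.67×10⁻⁸ × (3000)⁴ = 4.02×10²⁴ W.
S = L/(4πd²) = 14.5 W m⁻².
Energy balance: absorbed = emitted ⇒ πR²·S(1−A) = 4πR²·σT_eq⁴, so T_eq⁴ = S(1−A)/(4σ).
T_eq = [14.5 × 0.36 / (4 × 5.67×10⁻⁸)]^(1/4) = (2.30×10⁷)^(1/4) = 69.3 K.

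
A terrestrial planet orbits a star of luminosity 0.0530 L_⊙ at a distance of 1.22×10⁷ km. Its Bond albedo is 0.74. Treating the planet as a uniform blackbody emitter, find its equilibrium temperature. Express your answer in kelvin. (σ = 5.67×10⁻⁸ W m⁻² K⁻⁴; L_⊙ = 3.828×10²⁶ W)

T_eq ≈ 334 K

d = 1.22×10⁷ km = 1.22×10¹⁰ m.
L = 0.0530 × 3.828×10²⁶ = 2.03×10²⁵ W.
Flux: S = L/(4πd²) = 2.03×10²⁵/(4π×(1.22×10¹⁰)²) = 1.08×10⁴ W m⁻².
Energy balance: absorbed = emitted ⇒ πR²·S(1−A) = 4πR²·σT_eq⁴, so T_eq⁴ = S(1−A)/(4σ).
T_eq = [1.08×10⁴ × 0.26 / (4 × 5.67×10⁻⁸)]^(1/4) = (1.24×10¹⁰)^(1/4) = 334 K.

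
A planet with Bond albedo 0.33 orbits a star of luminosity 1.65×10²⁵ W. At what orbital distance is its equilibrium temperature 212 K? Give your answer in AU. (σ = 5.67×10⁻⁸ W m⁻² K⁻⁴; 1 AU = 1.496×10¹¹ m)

From T_eq⁴ = L(1−A)/(16πσd²): d = √[L(1−A)/(16πσT_eq⁴)].
d = √[1.65×10²⁵ × 0.67 / (16π × 5.67×10⁻⁸ × (212)⁴)] = 4.38×10¹⁰ m = 0.293 AU.

d ≈ 0.293 AU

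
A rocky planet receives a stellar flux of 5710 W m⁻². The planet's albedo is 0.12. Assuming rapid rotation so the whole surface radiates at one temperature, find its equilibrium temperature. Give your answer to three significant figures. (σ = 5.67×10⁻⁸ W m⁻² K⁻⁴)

T_eq ≈ 386 K

Energy balance: absorbed = emitted ⇒ πR²·S(1−A) = 4πR²·σT_eq⁴, so T_eq⁴ = S(1−A)/(4σ).
T_eq = [5710 × 0.88 / (4 × 5.67×10⁻⁸)]^(1/4) = (2.22×10¹⁰)^(1/4) = 386 K.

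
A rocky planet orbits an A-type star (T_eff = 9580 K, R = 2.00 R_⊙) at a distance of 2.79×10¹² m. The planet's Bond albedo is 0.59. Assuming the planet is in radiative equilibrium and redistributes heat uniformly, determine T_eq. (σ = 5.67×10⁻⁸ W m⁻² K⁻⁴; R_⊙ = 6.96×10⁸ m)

T_eq ≈ 121 K

R_⋆ = 2.00 × 6.96×10⁸ = 1.39×10⁹ m.
L = 4πR_⋆²σT_⋆⁴ = 4π(1.39×10⁹)² × 5.67×10⁻⁸ × (9580)⁴ = 1.16×10²⁸ W.
S = L/(4πd²) = 119 W m⁻².
Energy balance: absorbed = emitted ⇒ πR²·S(1−A) = 4πR²·σT_eq⁴, so T_eq⁴ = S(1−A)/(4σ).
T_eq = [119 × 0.41 / (4 × 5.67×10⁻⁸)]^(1/4) = (2.15×10⁸)^(1/4) = 121 K.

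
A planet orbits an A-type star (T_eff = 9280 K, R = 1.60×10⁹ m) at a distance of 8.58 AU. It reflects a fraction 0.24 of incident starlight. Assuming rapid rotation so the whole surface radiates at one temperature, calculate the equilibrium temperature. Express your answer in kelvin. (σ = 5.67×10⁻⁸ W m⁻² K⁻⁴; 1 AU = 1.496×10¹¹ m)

T_eq ≈ 216 K

d = 8.58 AU = 1.28×10¹² m.
L = 4πR_⋆²σT_⋆⁴ = 4π(1.60×10⁹)² × 5.67×10⁻⁸ × (9280)⁴ = 1.35×10²⁸ W.
S = L/(4πd²) = 653 W m⁻².
Energy balance: absorbed = emitted ⇒ πR²·S(1−A) = 4πR²·σT_eq⁴, so T_eq⁴ = S(1−A)/(4σ).
T_eq = [653 × 0.76 / (4 × 5.67×10⁻⁸)]^(1/4) = (2.19×10⁹)^(1/4) = 216 K.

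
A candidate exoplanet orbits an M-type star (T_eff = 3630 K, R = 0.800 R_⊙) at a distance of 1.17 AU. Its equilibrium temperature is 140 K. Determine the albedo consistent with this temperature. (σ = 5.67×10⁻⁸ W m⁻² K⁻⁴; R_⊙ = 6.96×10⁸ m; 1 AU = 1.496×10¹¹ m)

A ≈ 0.13

R_⋆ = 0.800 × 6.96×10⁸ = 5.57×10⁸ m.
d = 1.17 AU = 1.75×10¹¹ m.
L = 4πR_⋆²σT_⋆⁴ = 4π(5.57×10⁸)² × 5.67×10⁻⁸ × (3630)⁴ = 3.84×10²⁵ W.
S = L/(4πd²) = 99.6 W m⁻².
From T_eq⁴ = S(1−A)/(4σ): 1−A = 4σT_eq⁴/S.
1−A = 4 × 5.67×10⁻⁸ × (140)⁴ / 99.6 = 0.875.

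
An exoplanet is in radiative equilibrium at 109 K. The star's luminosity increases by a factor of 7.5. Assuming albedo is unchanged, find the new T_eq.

T_eq ∝ L^(1/4) · d^(−1/2).
T′ = 109 × 7.5^(1/4) = 180 K.

T_eq ≈ 180 K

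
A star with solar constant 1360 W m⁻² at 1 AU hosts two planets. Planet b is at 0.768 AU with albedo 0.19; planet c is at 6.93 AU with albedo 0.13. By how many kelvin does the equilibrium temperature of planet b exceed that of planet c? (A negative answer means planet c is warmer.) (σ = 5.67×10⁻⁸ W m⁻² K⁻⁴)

T_eq = [S₀(1−A)/(4σd²)]^(1/4), so T ∝ (1−A)^(1/4) / √d.
T₁ = [1360×0.81/(4×5.67×10⁻⁸×0.768²)]^(1/4) = 301.24 K.
T₂ = [1360×0.87/(4×5.67×10⁻⁸×6.93²)]^(1/4) = 102.09 K.

ΔT ≈ 199.2 K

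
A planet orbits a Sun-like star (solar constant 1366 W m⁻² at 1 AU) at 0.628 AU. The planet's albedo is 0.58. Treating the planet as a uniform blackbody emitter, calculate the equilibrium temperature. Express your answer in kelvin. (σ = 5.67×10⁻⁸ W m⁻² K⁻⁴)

Flux at 0.628 AU: S = 1366/0.628² = 3460 W m⁻².
Energy balance: absorbed = emitted ⇒ πR²·S(1−A) = 4πR²·σT_eq⁴, so T_eq⁴ = S(1−A)/(4σ).
T_eq = [3460 × 0.42 / (4 × 5.67×10⁻⁸)]^(1/4) = (6.41×10⁹)^(1/4) = 283 K.

T_eq ≈ 283 K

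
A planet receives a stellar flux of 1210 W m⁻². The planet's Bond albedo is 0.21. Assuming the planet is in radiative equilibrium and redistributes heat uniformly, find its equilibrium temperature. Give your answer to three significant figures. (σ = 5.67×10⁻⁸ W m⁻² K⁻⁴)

T_eq ≈ 255 K

Energy balance: absorbed = emitted ⇒ πR²·S(1−A) = 4πR²·σT_eq⁴, so T_eq⁴ = S(1−A)/(4σ).
T_eq = [1210 × 0.79 / (4 × 5.67×10⁻⁸)]^(1/4) = (4.21×10⁹)^(1/4) = 255 K.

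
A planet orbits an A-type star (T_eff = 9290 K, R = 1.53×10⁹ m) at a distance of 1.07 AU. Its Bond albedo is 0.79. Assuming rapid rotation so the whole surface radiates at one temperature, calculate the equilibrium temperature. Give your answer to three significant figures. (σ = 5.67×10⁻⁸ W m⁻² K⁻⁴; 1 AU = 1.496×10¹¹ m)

d = 1.07 AU = 1.60×10¹¹ m.
L = 4πR_⋆²σT_⋆⁴ = 4π(1.53×10⁹)² × 5.67×10⁻⁸ × (9290)⁴ = 1.24×10²⁸ W.
S = L/(4πd²) = 3.86×10⁴ W m⁻².
Energy balance: absorbed = emitted ⇒ πR²·S(1−A) = 4πR²·σT_eq⁴, so T_eq⁴ = S(1−A)/(4σ).
T_eq = [3.86×10⁴ × 0.21 / (4 × 5.67×10⁻⁸)]^(1/4) = (3.57×10¹⁰)^(1/4) = 435 K.

T_eq ≈ 435 K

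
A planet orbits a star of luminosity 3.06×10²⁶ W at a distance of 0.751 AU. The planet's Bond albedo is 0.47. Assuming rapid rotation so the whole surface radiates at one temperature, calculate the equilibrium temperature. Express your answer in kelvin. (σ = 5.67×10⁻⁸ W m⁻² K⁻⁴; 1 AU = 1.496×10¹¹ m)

T_eq ≈ 259 K

d = 0.751 AU = 1.12×10¹¹ m.
Flux: S = L/(4πd²) = 3.06×10²⁶/(4π×(1.12×10¹¹)²) = 1930 W m⁻².
Energy balance: absorbed = emitted ⇒ πR²·S(1−A) = 4πR²·σT_eq⁴, so T_eq⁴ = S(1−A)/(4σ).
T_eq = [1930 × 0.53 / (4 × 5.67×10⁻⁸)]^(1/4) = (4.51×10⁹)^(1/4) = 259 K.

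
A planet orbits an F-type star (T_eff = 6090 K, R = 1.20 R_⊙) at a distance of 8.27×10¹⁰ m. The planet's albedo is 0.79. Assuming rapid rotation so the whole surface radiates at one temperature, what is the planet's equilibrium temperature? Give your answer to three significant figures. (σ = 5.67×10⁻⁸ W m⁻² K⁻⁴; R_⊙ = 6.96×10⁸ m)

R_⋆ = 1.20 × 6.96×10⁸ = 8.35×10⁸ m.
L = 4πR_⋆²σT_⋆⁴ = 4π(8.35×10⁸)² × 5.67×10⁻⁸ × (6090)⁴ = 6.84×10²⁶ W.
S = L/(4πd²) = 7950 W m⁻².
Energy balance: absorbed = emitted ⇒ πR²·S(1−A) = 4πR²·σT_eq⁴, so T_eq⁴ = S(1−A)/(4σ).
T_eq = [7950 × 0.21 / (4 × 5.67×10⁻⁸)]^(1/4) = (7.37×10⁹)^(1/4) = 293 K.

T_eq ≈ 293 K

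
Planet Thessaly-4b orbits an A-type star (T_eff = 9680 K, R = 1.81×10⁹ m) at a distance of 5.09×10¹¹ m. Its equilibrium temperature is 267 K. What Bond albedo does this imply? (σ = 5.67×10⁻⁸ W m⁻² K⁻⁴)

L = 4πR_⋆²σT_⋆⁴ = 4π(1.81×10⁹)² × 5.67×10⁻⁸ × (9680)⁴ = 2.05×10²⁸ W.
S = L/(4πd²) = 6300 W m⁻².
From T_eq⁴ = S(1−A)/(4σ): 1−A = 4σT_eq⁴/S.
1−A = 4 × 5.67×10⁻⁸ × (267)⁴ / 6300 = 0.183.

A ≈ 0.82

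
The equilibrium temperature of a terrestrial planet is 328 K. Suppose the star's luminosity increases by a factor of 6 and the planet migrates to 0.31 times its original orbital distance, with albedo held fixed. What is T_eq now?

T_eq ≈ 922 K

T_eq ∝ L^(1/4) · d^(−1/2).
T′ = 328 × 6^(1/4) / 0.31^(1/2) = 922 K.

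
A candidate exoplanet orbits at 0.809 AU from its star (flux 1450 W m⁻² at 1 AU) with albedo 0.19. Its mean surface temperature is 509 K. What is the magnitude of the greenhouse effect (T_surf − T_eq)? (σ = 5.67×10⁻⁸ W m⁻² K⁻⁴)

ΔT ≈ 210.8 K

S = 1450/0.809² = 2215 W m⁻².
T_eq = [S(1−A)/(4σ)]^(1/4) = [2215×0.81/(4×5.67×10⁻⁸)]^(1/4) = 298.2 K.
ΔT = T_surf − T_eq = 509 − 298.2.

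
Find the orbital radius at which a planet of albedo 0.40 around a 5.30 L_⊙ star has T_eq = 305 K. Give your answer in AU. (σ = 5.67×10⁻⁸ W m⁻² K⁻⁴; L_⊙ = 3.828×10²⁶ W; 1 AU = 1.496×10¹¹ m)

d ≈ 1.49 AU

L = 5.30 × 3.828×10²⁶ = 2.03×10²⁷ W.
From T_eq⁴ = L(1−A)/(16πσd²): d = √[L(1−A)/(16πσT_eq⁴)].
d = √[2.03×10²⁷ × 0.60 / (16π × 5.67×10⁻⁸ × (305)⁴)] = 2.22×10¹¹ m = 1.49 AU.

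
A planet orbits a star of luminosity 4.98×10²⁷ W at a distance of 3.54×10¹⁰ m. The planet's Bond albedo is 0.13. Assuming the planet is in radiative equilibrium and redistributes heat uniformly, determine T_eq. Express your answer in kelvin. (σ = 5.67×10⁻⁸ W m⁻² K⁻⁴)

Flux: S = L/(4πd²) = 4.98×10²⁷/(4π×(3.54×10¹⁰)²) = 3.16×10⁵ W m⁻².
Energy balance: absorbed = emitted ⇒ πR²·S(1−A) = 4πR²·σT_eq⁴, so T_eq⁴ = S(1−A)/(4σ).
T_eq = [3.16×10⁵ × 0.87 / (4 × 5.67×10⁻⁸)]^(1/4) = (1.21×10¹²)^(1/4) = 1050 K.

T_eq ≈ 1050 K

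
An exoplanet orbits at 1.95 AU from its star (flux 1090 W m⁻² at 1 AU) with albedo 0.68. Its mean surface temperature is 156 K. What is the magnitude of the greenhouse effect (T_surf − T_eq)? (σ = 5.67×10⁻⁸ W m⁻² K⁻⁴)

ΔT ≈ 14.2 K

S = 1090/1.95² = 286.7 W m⁻².
T_eq = [S(1−A)/(4σ)]^(1/4) = [286.7×0.32/(4×5.67×10⁻⁸)]^(1/4) = 141.8 K.
ΔT = T_surf − T_eq = 156 − 141.8.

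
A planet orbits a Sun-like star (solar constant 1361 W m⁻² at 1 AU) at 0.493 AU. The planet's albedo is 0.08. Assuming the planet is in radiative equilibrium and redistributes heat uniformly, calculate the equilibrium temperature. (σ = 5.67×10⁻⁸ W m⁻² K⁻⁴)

Flux at 0.493 AU: S = 1361/0.493² = 5600 W m⁻².
Energy balance: absorbed = emitted ⇒ πR²·S(1−A) = 4πR²·σT_eq⁴, so T_eq⁴ = S(1−A)/(4σ).
T_eq = [5600 × 0.92 / (4 × 5.67×10⁻⁸)]^(1/4) = (2.27×10¹⁰)^(1/4) = 388 K.

T_eq ≈ 388 K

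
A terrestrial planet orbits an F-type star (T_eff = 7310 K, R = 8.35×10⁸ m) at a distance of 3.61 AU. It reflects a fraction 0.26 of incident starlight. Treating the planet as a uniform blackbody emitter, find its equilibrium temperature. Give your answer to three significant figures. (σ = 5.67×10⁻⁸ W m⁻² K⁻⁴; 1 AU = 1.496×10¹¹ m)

d = 3.61 AU = 5.40×10¹¹ m.
L = 4πR_⋆²σT_⋆⁴ = 4π(8.35×10⁸)² × 5.67×10⁻⁸ × (7310)⁴ = 1.42×10²⁷ W.
S = L/(4πd²) = 387 W m⁻².
Energy balance: absorbed = emitted ⇒ πR²·S(1−A) = 4πR²·σT_eq⁴, so T_eq⁴ = S(1−A)/(4σ).
T_eq = [387 × 0.74 / (4 × 5.67×10⁻⁸)]^(1/4) = (1.26×10⁹)^(1/4) = 189 K.

T_eq ≈ 189 K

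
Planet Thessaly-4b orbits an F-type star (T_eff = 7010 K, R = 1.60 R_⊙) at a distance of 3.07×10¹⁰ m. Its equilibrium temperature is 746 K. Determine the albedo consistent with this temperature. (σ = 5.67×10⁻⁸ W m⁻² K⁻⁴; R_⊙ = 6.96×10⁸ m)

R_⋆ = 1.60 × 6.96×10⁸ = 1.11×10⁹ m.
L = 4πR_⋆²σT_⋆⁴ = 4π(1.11×10⁹)² × 5.67×10⁻⁸ × (7010)⁴ = 2.13×10²⁷ W.
S = L/(4πd²) = 1.80×10⁵ W m⁻².
From T_eq⁴ = S(1−A)/(4σ): 1−A = 4σT_eq⁴/S.
1−A = 4 × 5.67×10⁻⁸ × (746)⁴ / 1.80×10⁵ = 0.390.

A ≈ 0.61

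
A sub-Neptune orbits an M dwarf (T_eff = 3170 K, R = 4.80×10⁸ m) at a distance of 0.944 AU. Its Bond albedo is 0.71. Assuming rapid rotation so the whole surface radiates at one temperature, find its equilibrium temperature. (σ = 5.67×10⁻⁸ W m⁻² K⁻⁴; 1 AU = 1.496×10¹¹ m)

T_eq ≈ 95.9 K

d = 0.944 AU = 1.41×10¹¹ m.
L = 4πR_⋆²σT_⋆⁴ = 4π(4.80×10⁸)² × 5.67×10⁻⁸ × (3170)⁴ = 1.66×10²⁵ W.
S = L/(4πd²) = 66.1 W m⁻².
Energy balance: absorbed = emitted ⇒ πR²·S(1−A) = 4πR²·σT_eq⁴, so T_eq⁴ = S(1−A)/(4σ).
T_eq = [66.1 × 0.29 / (4 × 5.67×10⁻⁸)]^(1/4) = (8.46×10⁷)^(1/4) = 95.9 K.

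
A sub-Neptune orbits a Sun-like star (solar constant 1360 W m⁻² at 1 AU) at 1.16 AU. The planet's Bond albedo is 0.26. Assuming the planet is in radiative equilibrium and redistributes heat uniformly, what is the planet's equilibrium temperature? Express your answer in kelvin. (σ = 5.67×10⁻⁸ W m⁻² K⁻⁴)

T_eq ≈ 240 K

Flux at 1.16 AU: S = 1360/1.16² = 1010 W m⁻².
Energy balance: absorbed = emitted ⇒ πR²·S(1−A) = 4πR²·σT_eq⁴, so T_eq⁴ = S(1−A)/(4σ).
T_eq = [1010 × 0.74 / (4 × 5.67×10⁻⁸)]^(1/4) = (3.30×10⁹)^(1/4) = 240 K.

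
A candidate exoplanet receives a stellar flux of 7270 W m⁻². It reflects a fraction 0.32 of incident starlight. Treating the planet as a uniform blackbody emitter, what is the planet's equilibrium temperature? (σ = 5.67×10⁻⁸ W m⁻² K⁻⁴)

T_eq ≈ 384 K

Energy balance: absorbed = emitted ⇒ πR²·S(1−A) = 4πR²·σT_eq⁴, so T_eq⁴ = S(1−A)/(4σ).
T_eq = [7270 × 0.68 / (4 × 5.67×10⁻⁸)]^(1/4) = (2.18×10¹⁰)^(1/4) = 384 K.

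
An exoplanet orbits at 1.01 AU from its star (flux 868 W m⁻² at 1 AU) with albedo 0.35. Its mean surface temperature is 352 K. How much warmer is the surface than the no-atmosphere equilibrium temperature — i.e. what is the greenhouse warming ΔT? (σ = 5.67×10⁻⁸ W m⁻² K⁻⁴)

ΔT ≈ 129.8 K

S = 868/1.01² = 850.9 W m⁻².
T_eq = [S(1−A)/(4σ)]^(1/4) = [850.9×0.65/(4×5.67×10⁻⁸)]^(1/4) = 222.2 K.
ΔT = T_surf − T_eq = 352 − 222.2.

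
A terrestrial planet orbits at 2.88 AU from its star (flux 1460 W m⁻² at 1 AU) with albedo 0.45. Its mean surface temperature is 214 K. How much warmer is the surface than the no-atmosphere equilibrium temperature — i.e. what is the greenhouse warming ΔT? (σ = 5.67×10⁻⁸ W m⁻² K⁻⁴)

ΔT ≈ 70.3 K

S = 1460/2.88² = 176.0 W m⁻².
T_eq = [S(1−A)/(4σ)]^(1/4) = [176.0×0.55/(4×5.67×10⁻⁸)]^(1/4) = 143.7 K.
ΔT = T_surf − T_eq = 214 − 143.7.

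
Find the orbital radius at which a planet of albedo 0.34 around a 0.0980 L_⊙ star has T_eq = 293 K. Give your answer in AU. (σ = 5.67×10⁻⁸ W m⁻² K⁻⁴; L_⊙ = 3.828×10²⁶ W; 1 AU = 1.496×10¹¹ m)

L = 0.0980 × 3.828×10²⁶ = 3.75×10²⁵ W.
From T_eq⁴ = L(1−A)/(16πσd²): d = √[L(1−A)/(16πσT_eq⁴)].
d = √[3.75×10²⁵ × 0.66 / (16π × 5.67×10⁻⁸ × (293)⁴)] = 3.43×10¹⁰ m = 0.229 AU.

d ≈ 0.229 AU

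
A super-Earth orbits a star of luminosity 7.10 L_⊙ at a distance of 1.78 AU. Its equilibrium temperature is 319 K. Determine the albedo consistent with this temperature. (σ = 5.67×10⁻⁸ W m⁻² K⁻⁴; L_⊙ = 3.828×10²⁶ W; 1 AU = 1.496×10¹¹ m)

A ≈ 0.23

d = 1.78 AU = 2.66×10¹¹ m.
L = 7.10 × 3.828×10²⁶ = 2.72×10²⁷ W.
Flux: S = L/(4πd²) = 2.72×10²⁷/(4π×(2.66×10¹¹)²) = 3050 W m⁻².
From T_eq⁴ = S(1−A)/(4σ): 1−A = 4σT_eq⁴/S.
1−A = 4 × 5.67×10⁻⁸ × (319)⁴ / 3050 = 0.770.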